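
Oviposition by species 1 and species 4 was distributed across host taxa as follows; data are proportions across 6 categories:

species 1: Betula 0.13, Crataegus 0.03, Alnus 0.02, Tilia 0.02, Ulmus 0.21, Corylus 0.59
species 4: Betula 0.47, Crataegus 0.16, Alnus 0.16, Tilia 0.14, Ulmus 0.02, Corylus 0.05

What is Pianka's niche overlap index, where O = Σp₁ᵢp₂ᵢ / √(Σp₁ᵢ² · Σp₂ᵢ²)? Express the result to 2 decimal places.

Σ p₁ᵢp₂ᵢ = 0.0611 + 0.0048 + 0.0032 + 0.0028 + 0.0042 + 0.0295 = 0.1056
Σp_1ᵢ² = 0.13² + 0.03² + 0.02² + 0.02² + 0.21² + 0.59² = 0.0169 + 0.0009 + 0.0004 + 0.0004 + 0.0441 + 0.3481 = 0.4108
Σp_2ᵢ² = 0.47² + 0.16² + 0.16² + 0.14² + 0.02² + 0.05² = 0.2209 + 0.0256 + 0.0256 + 0.0196 + 0.0004 + 0.0025 = 0.2946
O = 0.1056 / √(0.4108 × 0.2946) = 0.1056 / 0.34788 = 0.3036

0.30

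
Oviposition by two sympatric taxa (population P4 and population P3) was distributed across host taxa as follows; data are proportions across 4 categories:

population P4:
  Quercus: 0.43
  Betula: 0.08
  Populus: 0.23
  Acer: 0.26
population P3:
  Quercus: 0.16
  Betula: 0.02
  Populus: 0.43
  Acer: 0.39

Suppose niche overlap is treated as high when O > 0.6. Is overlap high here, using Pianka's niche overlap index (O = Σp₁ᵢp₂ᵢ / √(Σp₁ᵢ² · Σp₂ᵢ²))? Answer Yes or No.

Yes

Σ p₁ᵢp₂ᵢ = 0.0688 + 0.0016 + 0.0989 + 0.1014 = 0.2707
Σp_1ᵢ² = 0.43² + 0.08² + 0.23² + 0.26² = 0.1849 + 0.0064 + 0.0529 + 0.0676 = 0.3118
Σp_2ᵢ² = 0.16² + 0.02² + 0.43² + 0.39² = 0.0256 + 0.0004 + 0.1849 + 0.1521 = 0.3630
O = 0.2707 / √(0.3118 × 0.3630) = 0.2707 / 0.33643 = 0.8046
O = 0.8046 > 0.6 → Yes.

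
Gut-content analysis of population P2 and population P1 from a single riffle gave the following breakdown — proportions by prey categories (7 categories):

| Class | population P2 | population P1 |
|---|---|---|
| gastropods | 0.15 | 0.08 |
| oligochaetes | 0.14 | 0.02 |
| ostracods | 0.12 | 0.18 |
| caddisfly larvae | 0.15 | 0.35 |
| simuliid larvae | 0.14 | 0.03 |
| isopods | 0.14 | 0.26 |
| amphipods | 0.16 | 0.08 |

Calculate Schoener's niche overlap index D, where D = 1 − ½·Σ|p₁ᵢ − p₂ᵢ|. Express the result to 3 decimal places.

Σ|p₁ᵢ − p₂ᵢ| = 0.07 + 0.12 + 0.06 + 0.20 + 0.11 + 0.12 + 0.08 = 0.76
D = 1 − ½ × 0.76 = 1 − 0.380 = 0.62000

0.620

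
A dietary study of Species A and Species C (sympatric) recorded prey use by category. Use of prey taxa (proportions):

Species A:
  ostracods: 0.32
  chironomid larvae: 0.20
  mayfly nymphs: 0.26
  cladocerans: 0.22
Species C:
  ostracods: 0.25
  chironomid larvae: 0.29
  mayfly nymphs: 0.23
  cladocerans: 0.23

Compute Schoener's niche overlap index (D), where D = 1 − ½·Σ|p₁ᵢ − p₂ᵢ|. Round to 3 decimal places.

Σ|p₁ᵢ − p₂ᵢ| = 0.07 + 0.09 + 0.03 + 0.01 = 0.20
D = 1 − ½ × 0.20 = 1 − 0.100 = 0.90000

0.900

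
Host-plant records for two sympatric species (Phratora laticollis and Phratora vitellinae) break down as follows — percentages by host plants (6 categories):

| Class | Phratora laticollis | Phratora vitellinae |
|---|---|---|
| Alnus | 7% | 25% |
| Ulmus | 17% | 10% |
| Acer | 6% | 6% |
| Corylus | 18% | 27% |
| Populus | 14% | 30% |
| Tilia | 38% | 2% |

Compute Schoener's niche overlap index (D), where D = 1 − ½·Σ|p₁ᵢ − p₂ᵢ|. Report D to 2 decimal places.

0.57

Convert percentages to proportions (divide by 100).
Σ|p₁ᵢ − p₂ᵢ| = 0.18 + 0.07 + 0.00 + 0.09 + 0.16 + 0.36 = 0.86
D = 1 − ½ × 0.86 = 1 − 0.430 = 0.5700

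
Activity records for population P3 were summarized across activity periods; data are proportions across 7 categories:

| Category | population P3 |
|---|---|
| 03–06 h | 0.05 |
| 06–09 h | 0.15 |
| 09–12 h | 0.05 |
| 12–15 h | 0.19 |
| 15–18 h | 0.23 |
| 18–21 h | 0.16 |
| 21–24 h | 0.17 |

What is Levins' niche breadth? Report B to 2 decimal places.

Σpᵢ² = 0.05² + 0.15² + 0.05² + 0.19² + 0.23² + 0.16² + 0.17² = 0.0025 + 0.0225 + 0.0025 + 0.0361 + 0.0529 + 0.0256 + 0.0289 = 0.1710
B = 1 / 0.1710 = 5.8480

5.85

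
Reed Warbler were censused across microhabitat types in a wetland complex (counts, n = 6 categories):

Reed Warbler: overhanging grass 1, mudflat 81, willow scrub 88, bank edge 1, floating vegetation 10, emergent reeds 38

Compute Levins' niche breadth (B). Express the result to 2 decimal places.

Proportions for Reed Warbler (n=219): 1/219=0.0046, 81/219=0.3699, 88/219=0.4018, 1/219=0.0046, 10/219=0.0457, 38/219=0.1735
Σpᵢ² = 0.0046² + 0.3699² + 0.4018² + 0.0046² + 0.0457² + 0.1735² = 0.000021 + 0.136826 + 0.161443 + 0.000021 + 0.002088 + 0.030102 = 0.330501
B = 1 / 0.330501 = 3.0257

3.03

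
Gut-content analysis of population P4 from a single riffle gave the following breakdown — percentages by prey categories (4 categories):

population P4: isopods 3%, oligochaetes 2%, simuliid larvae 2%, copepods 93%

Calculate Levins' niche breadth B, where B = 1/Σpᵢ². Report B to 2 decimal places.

1.15

Convert percentages to proportions (divide by 100).
Σpᵢ² = 0.03² + 0.02² + 0.02² + 0.93² = 0.0009 + 0.0004 + 0.0004 + 0.8649 = 0.8666
B = 1 / 0.8666 = 1.1539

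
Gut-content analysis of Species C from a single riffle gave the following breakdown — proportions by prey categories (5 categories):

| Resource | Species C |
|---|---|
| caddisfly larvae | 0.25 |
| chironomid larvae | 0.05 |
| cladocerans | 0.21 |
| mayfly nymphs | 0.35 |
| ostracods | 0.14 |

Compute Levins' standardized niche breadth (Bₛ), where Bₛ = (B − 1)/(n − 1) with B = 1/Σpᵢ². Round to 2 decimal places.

Σpᵢ² = 0.25² + 0.05² + 0.21² + 0.35² + 0.14² = 0.0625 + 0.0025 + 0.0441 + 0.1225 + 0.0196 = 0.2512
B = 1 / 0.2512 = 3.9809
Bₛ = (B − 1)/(n − 1) = (3.9809 − 1)/(5 − 1) = 2.9809/4 = 0.7452

0.75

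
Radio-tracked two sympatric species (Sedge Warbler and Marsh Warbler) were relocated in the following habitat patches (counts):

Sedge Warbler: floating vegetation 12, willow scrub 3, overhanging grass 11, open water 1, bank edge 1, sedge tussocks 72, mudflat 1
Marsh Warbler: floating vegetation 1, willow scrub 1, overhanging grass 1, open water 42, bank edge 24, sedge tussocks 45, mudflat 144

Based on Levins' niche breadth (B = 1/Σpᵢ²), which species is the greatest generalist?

Proportions for Sedge Warbler (n=101): 12/101=0.1188, 3/101=0.0297, 11/101=0.1089, 1/101=0.0099, 1/101=0.0099, 72/101=0.7129, 1/101=0.0099
Proportions for Marsh Warbler (n=258): 1/258=0.0039, 1/258=0.0039, 1/258=0.0039, 42/258=0.1628, 24/258=0.0930, 45/258=0.1744, 144/258=0.5581
Σp_Sedgᵢ² = 0.1188² + 0.0297² + 0.1089² + 0.0099² + 0.0099² + 0.7129² + 0.0099² = 0.014113 + 0.000882 + 0.011859 + 0.000098 + 0.000098 + 0.508226 + 0.000098 = 0.535374
B_Sedg = 1 / 0.535374 = 1.8679
Σp_Marsᵢ² = 0.0039² + 0.0039² + 0.0039² + 0.1628² + 0.0930² + 0.1744² + 0.5581² = 0.000015 + 0.000015 + 0.000015 + 0.026504 + 0.008649 + 0.030415 + 0.311476 = 0.377089
B_Mars = 1 / 0.377089 = 2.6519
Highest B → broadest niche (most generalist): Marsh Warbler (B = 2.65).

Marsh Warbler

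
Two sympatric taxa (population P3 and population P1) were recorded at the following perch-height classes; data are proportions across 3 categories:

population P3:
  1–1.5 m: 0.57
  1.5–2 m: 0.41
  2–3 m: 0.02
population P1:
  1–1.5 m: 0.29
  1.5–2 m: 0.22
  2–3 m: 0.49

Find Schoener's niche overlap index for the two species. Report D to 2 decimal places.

Σ|p₁ᵢ − p₂ᵢ| = 0.28 + 0.19 + 0.47 = 0.94
D = 1 − ½ × 0.94 = 1 − 0.470 = 0.5300

0.53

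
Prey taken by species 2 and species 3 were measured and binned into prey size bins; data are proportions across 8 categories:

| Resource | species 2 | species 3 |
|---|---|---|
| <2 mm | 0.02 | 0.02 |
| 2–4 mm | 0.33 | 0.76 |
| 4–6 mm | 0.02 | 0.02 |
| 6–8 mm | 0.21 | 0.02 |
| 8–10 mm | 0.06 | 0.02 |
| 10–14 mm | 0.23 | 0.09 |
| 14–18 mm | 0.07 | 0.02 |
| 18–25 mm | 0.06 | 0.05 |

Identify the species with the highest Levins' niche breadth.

Σp_2ᵢ² = 0.02² + 0.33² + 0.02² + 0.21² + 0.06² + 0.23² + 0.07² + 0.06² = 0.0004 + 0.1089 + 0.0004 + 0.0441 + 0.0036 + 0.0529 + 0.0049 + 0.0036 = 0.2188
B_2 = 1 / 0.2188 = 4.5704
Σp_3ᵢ² = 0.02² + 0.76² + 0.02² + 0.02² + 0.02² + 0.09² + 0.02² + 0.05² = 0.0004 + 0.5776 + 0.0004 + 0.0004 + 0.0004 + 0.0081 + 0.0004 + 0.0025 = 0.5902
B_3 = 1 / 0.5902 = 1.6943
Highest B → broadest niche (most generalist): species 2 (B = 4.57).

species 2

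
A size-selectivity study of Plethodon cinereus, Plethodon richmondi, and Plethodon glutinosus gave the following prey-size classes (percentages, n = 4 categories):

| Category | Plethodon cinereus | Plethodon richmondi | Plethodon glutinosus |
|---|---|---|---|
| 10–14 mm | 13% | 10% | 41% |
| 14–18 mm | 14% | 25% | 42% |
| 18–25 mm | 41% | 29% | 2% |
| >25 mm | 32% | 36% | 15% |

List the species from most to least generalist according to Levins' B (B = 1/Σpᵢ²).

Convert percentages to proportions (divide by 100).
Σp_cineᵢ² = 0.13² + 0.14² + 0.41² + 0.32² = 0.0169 + 0.0196 + 0.1681 + 0.1024 = 0.3070
B_cine = 1 / 0.3070 = 3.2573
Σp_richᵢ² = 0.10² + 0.25² + 0.29² + 0.36² = 0.0100 + 0.0625 + 0.0841 + 0.1296 = 0.2862
B_rich = 1 / 0.2862 = 3.4941
Σp_glutᵢ² = 0.41² + 0.42² + 0.02² + 0.15² = 0.1681 + 0.1764 + 0.0004 + 0.0225 = 0.3674
B_glut = 1 / 0.3674 = 2.7218
Ranking by B (broadest → narrowest): Plethodon richmondi (3.49) > Plethodon cinereus (3.26) > Plethodon glutinosus (2.72)

Plethodon richmondi > Plethodon cinereus > Plethodon glutinosus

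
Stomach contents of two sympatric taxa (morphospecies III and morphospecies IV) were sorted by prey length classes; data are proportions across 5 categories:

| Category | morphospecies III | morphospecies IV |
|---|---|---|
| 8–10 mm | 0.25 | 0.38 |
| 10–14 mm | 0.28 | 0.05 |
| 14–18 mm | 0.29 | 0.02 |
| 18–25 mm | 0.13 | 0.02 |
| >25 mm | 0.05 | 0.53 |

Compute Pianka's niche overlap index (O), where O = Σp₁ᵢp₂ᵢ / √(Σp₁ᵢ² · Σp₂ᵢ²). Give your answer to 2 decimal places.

Σ p₁ᵢp₂ᵢ = 0.0950 + 0.0140 + 0.0058 + 0.0026 + 0.0265 = 0.1439
Σp_1ᵢ² = 0.25² + 0.28² + 0.29² + 0.13² + 0.05² = 0.0625 + 0.0784 + 0.0841 + 0.0169 + 0.0025 = 0.2444
Σp_2ᵢ² = 0.38² + 0.05² + 0.02² + 0.02² + 0.53² = 0.1444 + 0.0025 + 0.0004 + 0.0004 + 0.2809 = 0.4286
O = 0.1439 / √(0.2444 × 0.4286) = 0.1439 / 0.32365 = 0.4446

0.44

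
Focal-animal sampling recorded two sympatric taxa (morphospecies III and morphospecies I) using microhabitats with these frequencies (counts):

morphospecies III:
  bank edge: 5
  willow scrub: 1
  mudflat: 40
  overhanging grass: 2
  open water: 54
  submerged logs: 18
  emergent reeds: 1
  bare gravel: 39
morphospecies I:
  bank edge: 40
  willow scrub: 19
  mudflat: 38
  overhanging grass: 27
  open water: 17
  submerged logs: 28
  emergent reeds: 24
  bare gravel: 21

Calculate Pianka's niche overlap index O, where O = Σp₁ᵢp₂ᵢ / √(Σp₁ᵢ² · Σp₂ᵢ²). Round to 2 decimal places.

Proportions for morphospecies III (n=160): 5/160=0.0313, 1/160=0.0063, 40/160=0.2500, 2/160=0.0125, 54/160=0.3375, 18/160=0.1125, 1/160=0.0063, 39/160=0.2438
Proportions for morphospecies I (n=214): 40/214=0.1869, 19/214=0.0888, 38/214=0.1776, 27/214=0.1262, 17/214=0.0794, 28/214=0.1308, 24/214=0.1121, 21/214=0.0981
Σ p₁ᵢp₂ᵢ = 0.005850 + 0.000559 + 0.044400 + 0.001578 + 0.026798 + 0.014715 + 0.000706 + 0.023917 = 0.118523
Σp_1ᵢ² = 0.0313² + 0.0063² + 0.2500² + 0.0125² + 0.3375² + 0.1125² + 0.0063² + 0.2438² = 0.000980 + 0.000040 + 0.062500 + 0.000156 + 0.113906 + 0.012656 + 0.000040 + 0.059438 = 0.249716
Σp_2ᵢ² = 0.1869² + 0.0888² + 0.1776² + 0.1262² + 0.0794² + 0.1308² + 0.1121² + 0.0981² = 0.034932 + 0.007885 + 0.031542 + 0.015926 + 0.006304 + 0.017109 + 0.012566 + 0.009624 = 0.135888
O = 0.118523 / √(0.249716 × 0.135888) = 0.118523 / 0.1842102 = 0.6434

0.64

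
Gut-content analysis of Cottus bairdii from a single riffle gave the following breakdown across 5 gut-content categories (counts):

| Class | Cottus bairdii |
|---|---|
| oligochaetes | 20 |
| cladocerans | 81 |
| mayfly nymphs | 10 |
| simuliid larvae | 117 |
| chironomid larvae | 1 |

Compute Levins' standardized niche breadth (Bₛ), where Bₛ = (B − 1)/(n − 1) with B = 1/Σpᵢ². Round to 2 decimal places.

0.38

Proportions for Cottus bairdii (n=229): 20/229=0.0873, 81/229=0.3537, 10/229=0.0437, 117/229=0.5109, 1/229=0.0044
Σpᵢ² = 0.0873² + 0.3537² + 0.0437² + 0.5109² + 0.0044² = 0.007621 + 0.125104 + 0.001910 + 0.261019 + 0.000019 = 0.395673
B = 1 / 0.395673 = 2.5273
Bₛ = (B − 1)/(n − 1) = (2.5273 − 1)/(5 − 1) = 1.5273/4 = 0.3818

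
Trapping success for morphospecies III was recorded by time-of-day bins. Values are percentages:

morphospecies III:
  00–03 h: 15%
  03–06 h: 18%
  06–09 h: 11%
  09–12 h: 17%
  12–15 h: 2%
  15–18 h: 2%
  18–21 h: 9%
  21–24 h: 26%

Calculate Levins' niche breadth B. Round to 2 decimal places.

Convert percentages to proportions (divide by 100).
Σpᵢ² = 0.15² + 0.18² + 0.11² + 0.17² + 0.02² + 0.02² + 0.09² + 0.26² = 0.0225 + 0.0324 + 0.0121 + 0.0289 + 0.0004 + 0.0004 + 0.0081 + 0.0676 = 0.1724
B = 1 / 0.1724 = 5.8005

5.80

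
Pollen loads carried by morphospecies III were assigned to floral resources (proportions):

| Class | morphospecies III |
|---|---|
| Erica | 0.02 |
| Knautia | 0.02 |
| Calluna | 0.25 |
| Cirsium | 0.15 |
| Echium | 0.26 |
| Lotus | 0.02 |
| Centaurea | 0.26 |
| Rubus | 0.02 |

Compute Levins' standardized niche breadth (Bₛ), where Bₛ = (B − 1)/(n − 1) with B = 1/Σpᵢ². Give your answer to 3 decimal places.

0.501

Σpᵢ² = 0.02² + 0.02² + 0.25² + 0.15² + 0.26² + 0.02² + 0.26² + 0.02² = 0.0004 + 0.0004 + 0.0625 + 0.0225 + 0.0676 + 0.0004 + 0.0676 + 0.0004 = 0.2218
B = 1 / 0.2218 = 4.50857
Bₛ = (B − 1)/(n − 1) = (4.50857 − 1)/(8 − 1) = 3.50857/7 = 0.50122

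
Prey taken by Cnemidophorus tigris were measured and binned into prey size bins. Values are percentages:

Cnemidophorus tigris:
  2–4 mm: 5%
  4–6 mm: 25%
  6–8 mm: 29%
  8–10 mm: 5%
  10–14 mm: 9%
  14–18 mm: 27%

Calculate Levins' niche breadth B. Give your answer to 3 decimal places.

Convert percentages to proportions (divide by 100).
Σpᵢ² = 0.05² + 0.25² + 0.29² + 0.05² + 0.09² + 0.27² = 0.0025 + 0.0625 + 0.0841 + 0.0025 + 0.0081 + 0.0729 = 0.2326
B = 1 / 0.2326 = 4.29923

4.299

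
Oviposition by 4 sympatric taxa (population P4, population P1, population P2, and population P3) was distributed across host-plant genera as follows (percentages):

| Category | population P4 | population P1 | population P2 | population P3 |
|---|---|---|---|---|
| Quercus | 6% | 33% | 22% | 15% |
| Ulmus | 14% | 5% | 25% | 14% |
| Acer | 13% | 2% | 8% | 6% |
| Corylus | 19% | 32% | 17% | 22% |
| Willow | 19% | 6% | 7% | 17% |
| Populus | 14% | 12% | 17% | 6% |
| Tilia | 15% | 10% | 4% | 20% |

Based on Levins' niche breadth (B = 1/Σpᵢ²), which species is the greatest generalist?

Convert percentages to proportions (divide by 100).
Σp_P4ᵢ² = 0.06² + 0.14² + 0.13² + 0.19² + 0.19² + 0.14² + 0.15² = 0.0036 + 0.0196 + 0.0169 + 0.0361 + 0.0361 + 0.0196 + 0.0225 = 0.1544
B_P4 = 1 / 0.1544 = 6.4767
Σp_P1ᵢ² = 0.33² + 0.05² + 0.02² + 0.32² + 0.06² + 0.12² + 0.10² = 0.1089 + 0.0025 + 0.0004 + 0.1024 + 0.0036 + 0.0144 + 0.0100 = 0.2422
B_P1 = 1 / 0.2422 = 4.1288
Σp_P2ᵢ² = 0.22² + 0.25² + 0.08² + 0.17² + 0.07² + 0.17² + 0.04² = 0.0484 + 0.0625 + 0.0064 + 0.0289 + 0.0049 + 0.0289 + 0.0016 = 0.1816
B_P2 = 1 / 0.1816 = 5.5066
Σp_P3ᵢ² = 0.15² + 0.14² + 0.06² + 0.22² + 0.17² + 0.06² + 0.20² = 0.0225 + 0.0196 + 0.0036 + 0.0484 + 0.0289 + 0.0036 + 0.0400 = 0.1666
B_P3 = 1 / 0.1666 = 6.0024
Highest B → broadest niche (most generalist): population P4 (B = 6.48).

population P4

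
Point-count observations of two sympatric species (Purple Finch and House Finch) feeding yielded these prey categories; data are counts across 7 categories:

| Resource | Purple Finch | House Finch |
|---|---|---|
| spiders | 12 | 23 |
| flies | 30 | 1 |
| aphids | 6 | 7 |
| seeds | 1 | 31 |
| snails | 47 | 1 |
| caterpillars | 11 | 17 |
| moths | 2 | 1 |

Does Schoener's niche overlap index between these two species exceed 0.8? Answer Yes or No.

No

Proportions for Purple Finch (n=109): 12/109=0.1101, 30/109=0.2752, 6/109=0.0550, 1/109=0.0092, 47/109=0.4312, 11/109=0.1009, 2/109=0.0183
Proportions for House Finch (n=81): 23/81=0.2840, 1/81=0.0123, 7/81=0.0864, 31/81=0.3827, 1/81=0.0123, 17/81=0.2099, 1/81=0.0123
Σ|p₁ᵢ − p₂ᵢ| = 0.1739 + 0.2629 + 0.0314 + 0.3735 + 0.4189 + 0.1090 + 0.0060 = 1.3756
D = 1 − ½ × 1.3756 = 1 − 0.68780 = 0.31220
D = 0.31220 < 0.8 → No.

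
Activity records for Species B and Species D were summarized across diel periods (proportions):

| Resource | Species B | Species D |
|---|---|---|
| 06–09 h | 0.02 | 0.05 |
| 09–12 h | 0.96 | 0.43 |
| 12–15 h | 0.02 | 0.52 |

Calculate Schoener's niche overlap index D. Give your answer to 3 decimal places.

Σ|p₁ᵢ − p₂ᵢ| = 0.03 + 0.53 + 0.50 = 1.06
D = 1 − ½ × 1.06 = 1 − 0.530 = 0.47000

0.470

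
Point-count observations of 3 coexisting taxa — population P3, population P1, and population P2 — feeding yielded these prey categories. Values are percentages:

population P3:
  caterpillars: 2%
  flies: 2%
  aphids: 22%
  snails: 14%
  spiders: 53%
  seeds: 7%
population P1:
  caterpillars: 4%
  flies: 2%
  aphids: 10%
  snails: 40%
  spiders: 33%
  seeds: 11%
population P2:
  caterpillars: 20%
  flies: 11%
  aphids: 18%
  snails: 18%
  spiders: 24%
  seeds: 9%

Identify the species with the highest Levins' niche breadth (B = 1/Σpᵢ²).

population P2

Convert percentages to proportions (divide by 100).
Σp_P3ᵢ² = 0.02² + 0.02² + 0.22² + 0.14² + 0.53² + 0.07² = 0.0004 + 0.0004 + 0.0484 + 0.0196 + 0.2809 + 0.0049 = 0.3546
B_P3 = 1 / 0.3546 = 2.8201
Σp_P1ᵢ² = 0.04² + 0.02² + 0.10² + 0.40² + 0.33² + 0.11² = 0.0016 + 0.0004 + 0.0100 + 0.1600 + 0.1089 + 0.0121 = 0.2930
B_P1 = 1 / 0.2930 = 3.4130
Σp_P2ᵢ² = 0.20² + 0.11² + 0.18² + 0.18² + 0.24² + 0.09² = 0.0400 + 0.0121 + 0.0324 + 0.0324 + 0.0576 + 0.0081 = 0.1826
B_P2 = 1 / 0.1826 = 5.4765
Highest B → broadest niche (most generalist): population P2 (B = 5.48).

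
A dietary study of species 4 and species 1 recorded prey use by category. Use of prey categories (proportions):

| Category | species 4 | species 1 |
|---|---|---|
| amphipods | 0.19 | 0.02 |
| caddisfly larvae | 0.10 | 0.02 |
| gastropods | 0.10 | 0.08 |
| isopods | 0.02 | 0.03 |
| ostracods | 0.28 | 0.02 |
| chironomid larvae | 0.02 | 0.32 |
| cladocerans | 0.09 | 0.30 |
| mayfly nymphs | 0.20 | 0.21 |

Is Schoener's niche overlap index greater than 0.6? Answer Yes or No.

No

Σ|p₁ᵢ − p₂ᵢ| = 0.17 + 0.08 + 0.02 + 0.01 + 0.26 + 0.30 + 0.21 + 0.01 = 1.06
D = 1 − ½ × 1.06 = 1 − 0.530 = 0.4700
D = 0.4700 < 0.6 → No.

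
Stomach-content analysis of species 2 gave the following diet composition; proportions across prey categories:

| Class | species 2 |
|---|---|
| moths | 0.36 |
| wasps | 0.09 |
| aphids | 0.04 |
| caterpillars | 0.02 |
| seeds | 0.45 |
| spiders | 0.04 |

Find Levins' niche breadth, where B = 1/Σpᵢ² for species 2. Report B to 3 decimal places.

2.909

Σpᵢ² = 0.36² + 0.09² + 0.04² + 0.02² + 0.45² + 0.04² = 0.1296 + 0.0081 + 0.0016 + 0.0004 + 0.2025 + 0.0016 = 0.3438
B = 1 / 0.3438 = 2.90867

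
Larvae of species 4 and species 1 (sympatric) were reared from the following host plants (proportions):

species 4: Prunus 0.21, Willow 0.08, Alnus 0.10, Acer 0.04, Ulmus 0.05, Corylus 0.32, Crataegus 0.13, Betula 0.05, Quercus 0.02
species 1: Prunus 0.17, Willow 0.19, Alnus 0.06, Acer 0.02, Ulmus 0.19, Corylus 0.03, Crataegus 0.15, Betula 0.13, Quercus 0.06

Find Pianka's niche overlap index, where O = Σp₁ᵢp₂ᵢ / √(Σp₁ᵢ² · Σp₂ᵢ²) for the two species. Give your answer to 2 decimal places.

Σ p₁ᵢp₂ᵢ = 0.0357 + 0.0152 + 0.0060 + 0.0008 + 0.0095 + 0.0096 + 0.0195 + 0.0065 + 0.0012 = 0.1040
Σp_1ᵢ² = 0.21² + 0.08² + 0.10² + 0.04² + 0.05² + 0.32² + 0.13² + 0.05² + 0.02² = 0.0441 + 0.0064 + 0.0100 + 0.0016 + 0.0025 + 0.1024 + 0.0169 + 0.0025 + 0.0004 = 0.1868
Σp_2ᵢ² = 0.17² + 0.19² + 0.06² + 0.02² + 0.19² + 0.03² + 0.15² + 0.13² + 0.06² = 0.0289 + 0.0361 + 0.0036 + 0.0004 + 0.0361 + 0.0009 + 0.0225 + 0.0169 + 0.0036 = 0.1490
O = 0.1040 / √(0.1868 × 0.1490) = 0.1040 / 0.16683 = 0.6234

0.62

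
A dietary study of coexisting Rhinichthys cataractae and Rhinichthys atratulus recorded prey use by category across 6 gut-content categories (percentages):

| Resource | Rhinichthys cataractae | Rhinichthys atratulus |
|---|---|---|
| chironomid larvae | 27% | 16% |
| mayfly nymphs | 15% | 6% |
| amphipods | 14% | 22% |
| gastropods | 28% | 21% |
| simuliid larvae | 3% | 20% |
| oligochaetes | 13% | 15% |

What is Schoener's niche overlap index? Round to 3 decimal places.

Convert percentages to proportions (divide by 100).
Σ|p₁ᵢ − p₂ᵢ| = 0.11 + 0.09 + 0.08 + 0.07 + 0.17 + 0.02 = 0.54
D = 1 − ½ × 0.54 = 1 − 0.270 = 0.73000

0.730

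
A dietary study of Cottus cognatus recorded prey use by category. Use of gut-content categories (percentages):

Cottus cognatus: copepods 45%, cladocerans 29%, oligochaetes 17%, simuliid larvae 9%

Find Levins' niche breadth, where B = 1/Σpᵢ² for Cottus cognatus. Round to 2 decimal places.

3.09

Convert percentages to proportions (divide by 100).
Σpᵢ² = 0.45² + 0.29² + 0.17² + 0.09² = 0.2025 + 0.0841 + 0.0289 + 0.0081 = 0.3236
B = 1 / 0.3236 = 3.0902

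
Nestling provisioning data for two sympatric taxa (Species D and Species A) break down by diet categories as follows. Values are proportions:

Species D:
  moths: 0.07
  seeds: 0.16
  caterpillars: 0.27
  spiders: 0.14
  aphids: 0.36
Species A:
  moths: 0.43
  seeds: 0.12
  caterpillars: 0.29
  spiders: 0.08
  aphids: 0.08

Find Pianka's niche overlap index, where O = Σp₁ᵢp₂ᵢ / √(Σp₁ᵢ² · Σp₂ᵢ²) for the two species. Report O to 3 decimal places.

Σ p₁ᵢp₂ᵢ = 0.0301 + 0.0192 + 0.0783 + 0.0112 + 0.0288 = 0.1676
Σp_1ᵢ² = 0.07² + 0.16² + 0.27² + 0.14² + 0.36² = 0.0049 + 0.0256 + 0.0729 + 0.0196 + 0.1296 = 0.2526
Σp_2ᵢ² = 0.43² + 0.12² + 0.29² + 0.08² + 0.08² = 0.1849 + 0.0144 + 0.0841 + 0.0064 + 0.0064 = 0.2962
O = 0.1676 / √(0.2526 × 0.2962) = 0.1676 / 0.273533 = 0.61272

0.613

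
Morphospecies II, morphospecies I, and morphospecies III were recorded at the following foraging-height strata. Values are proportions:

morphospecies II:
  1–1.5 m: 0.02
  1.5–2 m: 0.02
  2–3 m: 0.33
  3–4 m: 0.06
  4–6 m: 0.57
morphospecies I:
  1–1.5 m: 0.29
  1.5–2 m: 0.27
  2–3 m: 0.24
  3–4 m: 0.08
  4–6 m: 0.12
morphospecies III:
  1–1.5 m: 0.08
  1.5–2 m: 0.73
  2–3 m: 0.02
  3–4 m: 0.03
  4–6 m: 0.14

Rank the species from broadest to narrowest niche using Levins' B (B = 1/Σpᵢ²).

Σp_IIᵢ² = 0.02² + 0.02² + 0.33² + 0.06² + 0.57² = 0.0004 + 0.0004 + 0.1089 + 0.0036 + 0.3249 = 0.4382
B_II = 1 / 0.4382 = 2.2821
Σp_Iᵢ² = 0.29² + 0.27² + 0.24² + 0.08² + 0.12² = 0.0841 + 0.0729 + 0.0576 + 0.0064 + 0.0144 = 0.2354
B_I = 1 / 0.2354 = 4.2481
Σp_IIIᵢ² = 0.08² + 0.73² + 0.02² + 0.03² + 0.14² = 0.0064 + 0.5329 + 0.0004 + 0.0009 + 0.0196 = 0.5602
B_III = 1 / 0.5602 = 1.7851
Ranking by B (broadest → narrowest): morphospecies I (4.25) > morphospecies II (2.28) > morphospecies III (1.79)

morphospecies I > morphospecies II > morphospecies III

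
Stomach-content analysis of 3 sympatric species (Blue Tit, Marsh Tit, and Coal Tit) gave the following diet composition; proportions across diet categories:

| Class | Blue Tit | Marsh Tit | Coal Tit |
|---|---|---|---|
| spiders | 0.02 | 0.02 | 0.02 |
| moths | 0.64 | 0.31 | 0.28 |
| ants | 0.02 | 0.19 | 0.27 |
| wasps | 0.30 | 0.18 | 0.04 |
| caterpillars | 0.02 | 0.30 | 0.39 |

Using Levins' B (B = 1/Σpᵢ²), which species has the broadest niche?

Σp_Blueᵢ² = 0.02² + 0.64² + 0.02² + 0.30² + 0.02² = 0.0004 + 0.4096 + 0.0004 + 0.0900 + 0.0004 = 0.5008
B_Blue = 1 / 0.5008 = 1.9968
Σp_Marsᵢ² = 0.02² + 0.31² + 0.19² + 0.18² + 0.30² = 0.0004 + 0.0961 + 0.0361 + 0.0324 + 0.0900 = 0.2550
B_Mars = 1 / 0.2550 = 3.9216
Σp_Coalᵢ² = 0.02² + 0.28² + 0.27² + 0.04² + 0.39² = 0.0004 + 0.0784 + 0.0729 + 0.0016 + 0.1521 = 0.3054
B_Coal = 1 / 0.3054 = 3.2744
Highest B → broadest niche (most generalist): Marsh Tit (B = 3.92).

Marsh Tit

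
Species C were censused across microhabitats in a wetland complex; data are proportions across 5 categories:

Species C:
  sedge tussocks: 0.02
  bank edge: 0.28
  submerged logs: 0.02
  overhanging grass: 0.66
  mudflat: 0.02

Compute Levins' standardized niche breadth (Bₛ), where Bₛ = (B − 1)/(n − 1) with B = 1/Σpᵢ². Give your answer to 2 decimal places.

Σpᵢ² = 0.02² + 0.28² + 0.02² + 0.66² + 0.02² = 0.0004 + 0.0784 + 0.0004 + 0.4356 + 0.0004 = 0.5152
B = 1 / 0.5152 = 1.9410
Bₛ = (B − 1)/(n − 1) = (1.9410 − 1)/(5 − 1) = 0.9410/4 = 0.2353

0.24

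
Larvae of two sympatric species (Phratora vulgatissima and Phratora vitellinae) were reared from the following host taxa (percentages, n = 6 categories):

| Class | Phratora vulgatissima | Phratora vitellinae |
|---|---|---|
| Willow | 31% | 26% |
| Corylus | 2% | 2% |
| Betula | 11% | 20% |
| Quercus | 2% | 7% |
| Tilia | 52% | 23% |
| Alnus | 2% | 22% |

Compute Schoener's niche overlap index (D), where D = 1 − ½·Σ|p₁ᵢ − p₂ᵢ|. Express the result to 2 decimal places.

0.66

Convert percentages to proportions (divide by 100).
Σ|p₁ᵢ − p₂ᵢ| = 0.05 + 0.00 + 0.09 + 0.05 + 0.29 + 0.20 = 0.68
D = 1 − ½ × 0.68 = 1 − 0.340 = 0.6600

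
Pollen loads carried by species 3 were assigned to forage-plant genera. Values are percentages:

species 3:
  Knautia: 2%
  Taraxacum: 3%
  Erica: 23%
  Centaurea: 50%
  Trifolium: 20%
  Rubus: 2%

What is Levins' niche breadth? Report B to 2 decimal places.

Convert percentages to proportions (divide by 100).
Σpᵢ² = 0.02² + 0.03² + 0.23² + 0.50² + 0.20² + 0.02² = 0.0004 + 0.0009 + 0.0529 + 0.2500 + 0.0400 + 0.0004 = 0.3446
B = 1 / 0.3446 = 2.9019

2.90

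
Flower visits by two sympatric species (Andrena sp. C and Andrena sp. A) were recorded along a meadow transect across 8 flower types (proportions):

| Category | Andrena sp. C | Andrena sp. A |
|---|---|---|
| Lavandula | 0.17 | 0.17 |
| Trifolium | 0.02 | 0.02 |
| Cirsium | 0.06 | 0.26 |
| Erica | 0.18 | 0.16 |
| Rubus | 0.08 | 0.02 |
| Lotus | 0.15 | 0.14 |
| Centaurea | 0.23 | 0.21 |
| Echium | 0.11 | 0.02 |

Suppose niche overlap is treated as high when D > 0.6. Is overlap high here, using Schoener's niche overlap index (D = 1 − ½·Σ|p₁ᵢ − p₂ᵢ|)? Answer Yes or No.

Yes

Σ|p₁ᵢ − p₂ᵢ| = 0.00 + 0.00 + 0.20 + 0.02 + 0.06 + 0.01 + 0.02 + 0.09 = 0.40
D = 1 − ½ × 0.40 = 1 − 0.200 = 0.8000
D = 0.8000 > 0.6 → Yes.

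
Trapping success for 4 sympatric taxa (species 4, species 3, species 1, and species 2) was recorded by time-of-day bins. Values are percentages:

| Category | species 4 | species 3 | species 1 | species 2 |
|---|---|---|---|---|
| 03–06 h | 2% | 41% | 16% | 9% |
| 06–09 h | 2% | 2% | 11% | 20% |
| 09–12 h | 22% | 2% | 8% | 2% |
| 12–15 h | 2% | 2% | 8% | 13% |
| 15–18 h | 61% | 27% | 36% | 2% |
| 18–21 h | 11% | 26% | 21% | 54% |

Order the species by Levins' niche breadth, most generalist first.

Convert percentages to proportions (divide by 100).
Σp_4ᵢ² = 0.02² + 0.02² + 0.22² + 0.02² + 0.61² + 0.11² = 0.0004 + 0.0004 + 0.0484 + 0.0004 + 0.3721 + 0.0121 = 0.4338
B_4 = 1 / 0.4338 = 2.3052
Σp_3ᵢ² = 0.41² + 0.02² + 0.02² + 0.02² + 0.27² + 0.26² = 0.1681 + 0.0004 + 0.0004 + 0.0004 + 0.0729 + 0.0676 = 0.3098
B_3 = 1 / 0.3098 = 3.2279
Σp_1ᵢ² = 0.16² + 0.11² + 0.08² + 0.08² + 0.36² + 0.21² = 0.0256 + 0.0121 + 0.0064 + 0.0064 + 0.1296 + 0.0441 = 0.2242
B_1 = 1 / 0.2242 = 4.4603
Σp_2ᵢ² = 0.09² + 0.20² + 0.02² + 0.13² + 0.02² + 0.54² = 0.0081 + 0.0400 + 0.0004 + 0.0169 + 0.0004 + 0.2916 = 0.3574
B_2 = 1 / 0.3574 = 2.7980
Ranking by B (broadest → narrowest): species 1 (4.46) > species 3 (3.23) > species 2 (2.80) > species 4 (2.31)

species 1 > species 3 > species 2 > species 4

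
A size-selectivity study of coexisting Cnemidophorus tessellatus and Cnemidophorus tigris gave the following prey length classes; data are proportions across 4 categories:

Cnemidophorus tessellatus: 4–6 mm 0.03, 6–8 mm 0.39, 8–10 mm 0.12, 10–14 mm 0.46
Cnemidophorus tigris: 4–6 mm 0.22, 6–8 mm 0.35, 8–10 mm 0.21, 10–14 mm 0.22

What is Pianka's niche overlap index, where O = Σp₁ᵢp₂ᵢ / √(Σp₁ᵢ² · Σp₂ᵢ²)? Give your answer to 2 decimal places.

Σ p₁ᵢp₂ᵢ = 0.0066 + 0.1365 + 0.0252 + 0.1012 = 0.2695
Σp_1ᵢ² = 0.03² + 0.39² + 0.12² + 0.46² = 0.0009 + 0.1521 + 0.0144 + 0.2116 = 0.3790
Σp_2ᵢ² = 0.22² + 0.35² + 0.21² + 0.22² = 0.0484 + 0.1225 + 0.0441 + 0.0484 = 0.2634
O = 0.2695 / √(0.3790 × 0.2634) = 0.2695 / 0.31596 = 0.8530

0.85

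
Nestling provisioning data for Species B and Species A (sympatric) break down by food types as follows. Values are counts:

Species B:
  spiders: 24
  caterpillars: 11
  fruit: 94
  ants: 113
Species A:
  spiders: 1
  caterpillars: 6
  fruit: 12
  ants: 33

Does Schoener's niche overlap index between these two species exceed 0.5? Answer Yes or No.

Yes

Proportions for Species B (n=242): 24/242=0.0992, 11/242=0.0455, 94/242=0.3884, 113/242=0.4669
Proportions for Species A (n=52): 1/52=0.0192, 6/52=0.1154, 12/52=0.2308, 33/52=0.6346
Σ|p₁ᵢ − p₂ᵢ| = 0.0800 + 0.0699 + 0.1576 + 0.1677 = 0.4752
D = 1 − ½ × 0.4752 = 1 − 0.23760 = 0.76240
D = 0.76240 > 0.5 → Yes.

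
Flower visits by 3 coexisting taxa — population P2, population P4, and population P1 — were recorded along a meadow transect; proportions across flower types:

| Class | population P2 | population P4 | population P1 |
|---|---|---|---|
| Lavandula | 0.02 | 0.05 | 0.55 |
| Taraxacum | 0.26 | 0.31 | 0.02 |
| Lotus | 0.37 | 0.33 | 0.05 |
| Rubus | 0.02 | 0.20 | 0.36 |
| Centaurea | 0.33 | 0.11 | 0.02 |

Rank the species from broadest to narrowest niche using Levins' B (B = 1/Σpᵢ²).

population P4 > population P2 > population P1

Σp_P2ᵢ² = 0.02² + 0.26² + 0.37² + 0.02² + 0.33² = 0.0004 + 0.0676 + 0.1369 + 0.0004 + 0.1089 = 0.3142
B_P2 = 1 / 0.3142 = 3.1827
Σp_P4ᵢ² = 0.05² + 0.31² + 0.33² + 0.20² + 0.11² = 0.0025 + 0.0961 + 0.1089 + 0.0400 + 0.0121 = 0.2596
B_P4 = 1 / 0.2596 = 3.8521
Σp_P1ᵢ² = 0.55² + 0.02² + 0.05² + 0.36² + 0.02² = 0.3025 + 0.0004 + 0.0025 + 0.1296 + 0.0004 = 0.4354
B_P1 = 1 / 0.4354 = 2.2967
Ranking by B (broadest → narrowest): population P4 (3.85) > population P2 (3.18) > population P1 (2.30)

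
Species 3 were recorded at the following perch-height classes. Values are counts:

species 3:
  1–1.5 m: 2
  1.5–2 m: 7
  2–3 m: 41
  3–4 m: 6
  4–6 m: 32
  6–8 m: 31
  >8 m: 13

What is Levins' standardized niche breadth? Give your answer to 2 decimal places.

Proportions for species 3 (n=132): 2/132=0.0152, 7/132=0.0530, 41/132=0.3106, 6/132=0.0455, 32/132=0.2424, 31/132=0.2348, 13/132=0.0985
Σpᵢ² = 0.0152² + 0.0530² + 0.3106² + 0.0455² + 0.2424² + 0.2348² + 0.0985² = 0.000231 + 0.002809 + 0.096472 + 0.002070 + 0.058758 + 0.055131 + 0.009702 = 0.225173
B = 1 / 0.225173 = 4.4410
Bₛ = (B − 1)/(n − 1) = (4.4410 − 1)/(7 − 1) = 3.4410/6 = 0.5735

0.57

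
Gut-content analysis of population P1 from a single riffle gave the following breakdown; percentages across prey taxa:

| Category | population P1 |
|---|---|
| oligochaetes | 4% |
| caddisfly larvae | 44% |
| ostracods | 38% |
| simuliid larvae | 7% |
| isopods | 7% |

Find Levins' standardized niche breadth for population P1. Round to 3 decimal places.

Convert percentages to proportions (divide by 100).
Σpᵢ² = 0.04² + 0.44² + 0.38² + 0.07² + 0.07² = 0.0016 + 0.1936 + 0.1444 + 0.0049 + 0.0049 = 0.3494
B = 1 / 0.3494 = 2.86205
Bₛ = (B − 1)/(n − 1) = (2.86205 − 1)/(5 − 1) = 1.86205/4 = 0.46551

0.466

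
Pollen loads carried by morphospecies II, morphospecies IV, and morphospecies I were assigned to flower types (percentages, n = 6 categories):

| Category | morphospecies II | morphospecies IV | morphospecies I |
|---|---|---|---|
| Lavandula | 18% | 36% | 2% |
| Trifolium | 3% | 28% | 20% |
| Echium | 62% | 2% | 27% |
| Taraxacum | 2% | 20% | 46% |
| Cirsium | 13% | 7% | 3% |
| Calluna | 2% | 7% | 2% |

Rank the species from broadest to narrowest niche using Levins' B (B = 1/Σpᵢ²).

morphospecies IV > morphospecies I > morphospecies II

Convert percentages to proportions (divide by 100).
Σp_IIᵢ² = 0.18² + 0.03² + 0.62² + 0.02² + 0.13² + 0.02² = 0.0324 + 0.0009 + 0.3844 + 0.0004 + 0.0169 + 0.0004 = 0.4354
B_II = 1 / 0.4354 = 2.2967
Σp_IVᵢ² = 0.36² + 0.28² + 0.02² + 0.20² + 0.07² + 0.07² = 0.1296 + 0.0784 + 0.0004 + 0.0400 + 0.0049 + 0.0049 = 0.2582
B_IV = 1 / 0.2582 = 3.8730
Σp_Iᵢ² = 0.02² + 0.20² + 0.27² + 0.46² + 0.03² + 0.02² = 0.0004 + 0.0400 + 0.0729 + 0.2116 + 0.0009 + 0.0004 = 0.3262
B_I = 1 / 0.3262 = 3.0656
Ranking by B (broadest → narrowest): morphospecies IV (3.87) > morphospecies I (3.07) > morphospecies II (2.30)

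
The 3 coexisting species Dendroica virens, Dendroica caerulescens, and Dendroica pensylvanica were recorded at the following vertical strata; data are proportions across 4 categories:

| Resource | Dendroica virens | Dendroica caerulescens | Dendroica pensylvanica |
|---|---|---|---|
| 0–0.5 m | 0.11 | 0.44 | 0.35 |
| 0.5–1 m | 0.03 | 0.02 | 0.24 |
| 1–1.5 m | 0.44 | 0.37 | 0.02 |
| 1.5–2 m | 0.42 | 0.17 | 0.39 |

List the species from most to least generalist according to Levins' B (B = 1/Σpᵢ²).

Dendroica pensylvanica > Dendroica caerulescens > Dendroica virens

Σp_vireᵢ² = 0.11² + 0.03² + 0.44² + 0.42² = 0.0121 + 0.0009 + 0.1936 + 0.1764 = 0.3830
B_vire = 1 / 0.3830 = 2.6110
Σp_caerᵢ² = 0.44² + 0.02² + 0.37² + 0.17² = 0.1936 + 0.0004 + 0.1369 + 0.0289 = 0.3598
B_caer = 1 / 0.3598 = 2.7793
Σp_pensᵢ² = 0.35² + 0.24² + 0.02² + 0.39² = 0.1225 + 0.0576 + 0.0004 + 0.1521 = 0.3326
B_pens = 1 / 0.3326 = 3.0066
Ranking by B (broadest → narrowest): Dendroica pensylvanica (3.01) > Dendroica caerulescens (2.78) > Dendroica virens (2.61)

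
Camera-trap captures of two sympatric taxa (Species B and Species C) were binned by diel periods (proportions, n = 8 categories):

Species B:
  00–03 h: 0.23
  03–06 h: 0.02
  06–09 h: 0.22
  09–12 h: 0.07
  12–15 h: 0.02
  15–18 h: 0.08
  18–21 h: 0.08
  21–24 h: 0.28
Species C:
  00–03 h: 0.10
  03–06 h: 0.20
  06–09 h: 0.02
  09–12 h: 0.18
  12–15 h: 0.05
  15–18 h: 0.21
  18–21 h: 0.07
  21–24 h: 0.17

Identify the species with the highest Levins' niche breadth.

Species C

Σp_Bᵢ² = 0.23² + 0.02² + 0.22² + 0.07² + 0.02² + 0.08² + 0.08² + 0.28² = 0.0529 + 0.0004 + 0.0484 + 0.0049 + 0.0004 + 0.0064 + 0.0064 + 0.0784 = 0.1982
B_B = 1 / 0.1982 = 5.0454
Σp_Cᵢ² = 0.10² + 0.20² + 0.02² + 0.18² + 0.05² + 0.21² + 0.07² + 0.17² = 0.0100 + 0.0400 + 0.0004 + 0.0324 + 0.0025 + 0.0441 + 0.0049 + 0.0289 = 0.1632
B_C = 1 / 0.1632 = 6.1275
Highest B → broadest niche (most generalist): Species C (B = 6.13).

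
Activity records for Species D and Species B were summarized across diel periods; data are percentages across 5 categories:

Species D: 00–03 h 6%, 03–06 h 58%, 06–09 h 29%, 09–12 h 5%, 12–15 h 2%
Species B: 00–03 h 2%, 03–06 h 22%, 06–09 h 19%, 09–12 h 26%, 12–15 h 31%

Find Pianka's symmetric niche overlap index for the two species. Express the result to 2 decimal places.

0.62

Convert percentages to proportions (divide by 100).
Σ p₁ᵢp₂ᵢ = 0.0012 + 0.1276 + 0.0551 + 0.0130 + 0.0062 = 0.2031
Σp_1ᵢ² = 0.06² + 0.58² + 0.29² + 0.05² + 0.02² = 0.0036 + 0.3364 + 0.0841 + 0.0025 + 0.0004 = 0.4270
Σp_2ᵢ² = 0.02² + 0.22² + 0.19² + 0.26² + 0.31² = 0.0004 + 0.0484 + 0.0361 + 0.0676 + 0.0961 = 0.2486
O = 0.2031 / √(0.4270 × 0.2486) = 0.2031 / 0.32581 = 0.6234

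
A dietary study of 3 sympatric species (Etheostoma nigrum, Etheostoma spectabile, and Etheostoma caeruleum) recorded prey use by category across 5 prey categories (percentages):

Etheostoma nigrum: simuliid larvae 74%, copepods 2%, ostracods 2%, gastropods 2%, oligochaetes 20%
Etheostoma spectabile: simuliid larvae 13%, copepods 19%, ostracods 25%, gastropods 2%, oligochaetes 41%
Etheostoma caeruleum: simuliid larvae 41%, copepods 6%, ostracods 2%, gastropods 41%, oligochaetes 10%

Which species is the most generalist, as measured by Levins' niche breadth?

Convert percentages to proportions (divide by 100).
Σp_nigrᵢ² = 0.74² + 0.02² + 0.02² + 0.02² + 0.20² = 0.5476 + 0.0004 + 0.0004 + 0.0004 + 0.0400 = 0.5888
B_nigr = 1 / 0.5888 = 1.6984
Σp_specᵢ² = 0.13² + 0.19² + 0.25² + 0.02² + 0.41² = 0.0169 + 0.0361 + 0.0625 + 0.0004 + 0.1681 = 0.2840
B_spec = 1 / 0.2840 = 3.5211
Σp_caerᵢ² = 0.41² + 0.06² + 0.02² + 0.41² + 0.10² = 0.1681 + 0.0036 + 0.0004 + 0.1681 + 0.0100 = 0.3502
B_caer = 1 / 0.3502 = 2.8555
Highest B → broadest niche (most generalist): Etheostoma spectabile (B = 3.52).

Etheostoma spectabile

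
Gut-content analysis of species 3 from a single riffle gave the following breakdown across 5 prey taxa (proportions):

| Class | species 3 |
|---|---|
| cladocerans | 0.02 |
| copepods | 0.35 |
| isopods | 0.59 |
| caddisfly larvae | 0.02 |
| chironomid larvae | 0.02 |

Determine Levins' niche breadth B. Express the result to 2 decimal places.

2.12

Σpᵢ² = 0.02² + 0.35² + 0.59² + 0.02² + 0.02² = 0.0004 + 0.1225 + 0.3481 + 0.0004 + 0.0004 = 0.4718
B = 1 / 0.4718 = 2.1195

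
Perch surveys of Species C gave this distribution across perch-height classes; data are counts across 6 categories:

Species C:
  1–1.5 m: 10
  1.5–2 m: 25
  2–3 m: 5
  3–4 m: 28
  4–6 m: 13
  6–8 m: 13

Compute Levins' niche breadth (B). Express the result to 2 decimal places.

Proportions for Species C (n=94): 10/94=0.1064, 25/94=0.2660, 5/94=0.0532, 28/94=0.2979, 13/94=0.1383, 13/94=0.1383
Σpᵢ² = 0.1064² + 0.2660² + 0.0532² + 0.2979² + 0.1383² + 0.1383² = 0.011321 + 0.070756 + 0.002830 + 0.088744 + 0.019127 + 0.019127 = 0.211905
B = 1 / 0.211905 = 4.7191

4.72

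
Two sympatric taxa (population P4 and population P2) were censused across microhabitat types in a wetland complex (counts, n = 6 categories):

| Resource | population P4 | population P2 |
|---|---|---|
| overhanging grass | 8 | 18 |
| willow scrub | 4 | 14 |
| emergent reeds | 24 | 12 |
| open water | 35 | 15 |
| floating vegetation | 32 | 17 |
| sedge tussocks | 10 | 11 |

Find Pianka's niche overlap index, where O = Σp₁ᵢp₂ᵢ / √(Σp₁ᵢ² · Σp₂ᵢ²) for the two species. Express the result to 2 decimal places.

Proportions for population P4 (n=113): 8/113=0.0708, 4/113=0.0354, 24/113=0.2124, 35/113=0.3097, 32/113=0.2832, 10/113=0.0885
Proportions for population P2 (n=87): 18/87=0.2069, 14/87=0.1609, 12/87=0.1379, 15/87=0.1724, 17/87=0.1954, 11/87=0.1264
Σ p₁ᵢp₂ᵢ = 0.014649 + 0.005696 + 0.029290 + 0.053392 + 0.055337 + 0.011186 = 0.169550
Σp_1ᵢ² = 0.0708² + 0.0354² + 0.2124² + 0.3097² + 0.2832² + 0.0885² = 0.005013 + 0.001253 + 0.045114 + 0.095914 + 0.080202 + 0.007832 = 0.235328
Σp_2ᵢ² = 0.2069² + 0.1609² + 0.1379² + 0.1724² + 0.1954² + 0.1264² = 0.042808 + 0.025889 + 0.019016 + 0.029722 + 0.038181 + 0.015977 = 0.171593
O = 0.169550 / √(0.235328 × 0.171593) = 0.169550 / 0.2009493 = 0.8437

0.84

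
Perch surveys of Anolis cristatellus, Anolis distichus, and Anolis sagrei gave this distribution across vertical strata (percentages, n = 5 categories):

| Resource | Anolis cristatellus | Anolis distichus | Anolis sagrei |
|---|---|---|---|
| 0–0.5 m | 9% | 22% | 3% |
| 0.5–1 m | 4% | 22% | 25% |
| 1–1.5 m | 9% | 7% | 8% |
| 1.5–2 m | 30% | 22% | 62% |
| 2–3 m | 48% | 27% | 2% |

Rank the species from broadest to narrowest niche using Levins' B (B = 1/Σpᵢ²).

Convert percentages to proportions (divide by 100).
Σp_crisᵢ² = 0.09² + 0.04² + 0.09² + 0.30² + 0.48² = 0.0081 + 0.0016 + 0.0081 + 0.0900 + 0.2304 = 0.3382
B_cris = 1 / 0.3382 = 2.9568
Σp_distᵢ² = 0.22² + 0.22² + 0.07² + 0.22² + 0.27² = 0.0484 + 0.0484 + 0.0049 + 0.0484 + 0.0729 = 0.2230
B_dist = 1 / 0.2230 = 4.4843
Σp_sagrᵢ² = 0.03² + 0.25² + 0.08² + 0.62² + 0.02² = 0.0009 + 0.0625 + 0.0064 + 0.3844 + 0.0004 = 0.4546
B_sagr = 1 / 0.4546 = 2.1997
Ranking by B (broadest → narrowest): Anolis distichus (4.48) > Anolis cristatellus (2.96) > Anolis sagrei (2.20)

Anolis distichus > Anolis cristatellus > Anolis sagrei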